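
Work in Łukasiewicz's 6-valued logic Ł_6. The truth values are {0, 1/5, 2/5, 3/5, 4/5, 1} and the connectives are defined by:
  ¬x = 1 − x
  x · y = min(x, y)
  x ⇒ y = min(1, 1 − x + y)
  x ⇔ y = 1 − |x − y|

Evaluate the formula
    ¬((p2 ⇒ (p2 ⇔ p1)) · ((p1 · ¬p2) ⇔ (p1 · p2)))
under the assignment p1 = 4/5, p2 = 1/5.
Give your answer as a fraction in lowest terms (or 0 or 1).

p2 ⇔ p1 = 1/5 ⇔ 4/5 = 2/5
p2 ⇒ (p2 ⇔ p1) = 1/5 ⇒ 2/5 = 1
¬p2 = ¬1/5 = 4/5
p1 · ¬p2 = 4/5 · 4/5 = 4/5
p1 · p2 = 4/5 · 1/5 = 1/5
(p1 · ¬p2) ⇔ (p1 · p2) = 4/5 ⇔ 1/5 = 2/5
(p2 ⇒ (p2 ⇔ p1)) · ((p1 · ¬p2) ⇔ (p1 · p2)) = 1 · 2/5 = 2/5
¬((p2 ⇒ (p2 ⇔ p1)) · ((p1 · ¬p2) ⇔ (p1 · p2))) = ¬2/5 = 3/5

3/5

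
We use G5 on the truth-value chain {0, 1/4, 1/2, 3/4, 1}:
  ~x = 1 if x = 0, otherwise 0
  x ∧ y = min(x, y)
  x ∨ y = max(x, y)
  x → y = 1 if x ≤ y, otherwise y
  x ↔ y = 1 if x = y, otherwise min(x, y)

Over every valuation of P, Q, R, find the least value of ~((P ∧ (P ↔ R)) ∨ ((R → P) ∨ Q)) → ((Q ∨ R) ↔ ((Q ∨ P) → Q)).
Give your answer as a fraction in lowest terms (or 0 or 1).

Take P = 0, Q = 0, R = 1/4:
P ↔ R = 0 ↔ 1/4 = 0
P ∧ (P ↔ R) = 0 ∧ 0 = 0
R → P = 1/4 → 0 = 0
(R → P) ∨ Q = 0 ∨ 0 = 0
(P ∧ (P ↔ R)) ∨ ((R → P) ∨ Q) = 0 ∨ 0 = 0
~((P ∧ (P ↔ R)) ∨ ((R → P) ∨ Q)) = ~0 = 1
Q ∨ R = 0 ∨ 1/4 = 1/4
Q ∨ P = 0 ∨ 0 = 0
(Q ∨ P) → Q = 0 → 0 = 1
(Q ∨ R) ↔ ((Q ∨ P) → Q) = 1/4 ↔ 1 = 1/4
~((P ∧ (P ↔ R)) ∨ ((R → P) ∨ Q)) → ((Q ∨ R) ↔ ((Q ∨ P) → Q)) = 1 → 1/4 = 1/4
No assignment yields a value below 1/4, so this is the minimum.

1/4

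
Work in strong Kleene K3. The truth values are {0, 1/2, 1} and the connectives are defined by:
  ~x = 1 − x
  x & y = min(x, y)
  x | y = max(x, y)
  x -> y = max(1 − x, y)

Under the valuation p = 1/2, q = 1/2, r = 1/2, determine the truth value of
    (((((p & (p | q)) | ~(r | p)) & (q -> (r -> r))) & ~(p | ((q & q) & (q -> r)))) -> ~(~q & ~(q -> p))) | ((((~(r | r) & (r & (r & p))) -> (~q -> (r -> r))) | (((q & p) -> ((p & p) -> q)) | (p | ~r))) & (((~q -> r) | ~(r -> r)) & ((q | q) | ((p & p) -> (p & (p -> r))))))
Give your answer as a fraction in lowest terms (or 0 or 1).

1/2

p | q = 1/2 | 1/2 = 1/2
p & (p | q) = 1/2 & 1/2 = 1/2
r | p = 1/2 | 1/2 = 1/2
~(r | p) = ~1/2 = 1/2
(p & (p | q)) | ~(r | p) = 1/2 | 1/2 = 1/2
r -> r = 1/2 -> 1/2 = 1/2
q -> (r -> r) = 1/2 -> 1/2 = 1/2
((p & (p | q)) | ~(r | p)) & (q -> (r -> r)) = 1/2 & 1/2 = 1/2
q & q = 1/2 & 1/2 = 1/2
q -> r = 1/2 -> 1/2 = 1/2
(q & q) & (q -> r) = 1/2 & 1/2 = 1/2
p | ((q & q) & (q -> r)) = 1/2 | 1/2 = 1/2
~(p | ((q & q) & (q -> r))) = ~1/2 = 1/2
(((p & (p | q)) | ~(r | p)) & (q -> (r -> r))) & ~(p | ((q & q) & (q -> r))) = 1/2 & 1/2 = 1/2
~q = ~1/2 = 1/2
q -> p = 1/2 -> 1/2 = 1/2
~(q -> p) = ~1/2 = 1/2
~q & ~(q -> p) = 1/2 & 1/2 = 1/2
~(~q & ~(q -> p)) = ~1/2 = 1/2
((((p & (p | q)) | ~(r | p)) & (q -> (r -> r))) & ~(p | ((q & q) & (q -> r)))) -> ~(~q & ~(q -> p)) = 1/2 -> 1/2 = 1/2
r | r = 1/2 | 1/2 = 1/2
~(r | r) = ~1/2 = 1/2
r & p = 1/2 & 1/2 = 1/2
r & (r & p) = 1/2 & 1/2 = 1/2
~(r | r) & (r & (r & p)) = 1/2 & 1/2 = 1/2
~q = ~1/2 = 1/2
r -> r = 1/2 -> 1/2 = 1/2
~q -> (r -> r) = 1/2 -> 1/2 = 1/2
(~(r | r) & (r & (r & p))) -> (~q -> (r -> r)) = 1/2 -> 1/2 = 1/2
q & p = 1/2 & 1/2 = 1/2
p & p = 1/2 & 1/2 = 1/2
(p & p) -> q = 1/2 -> 1/2 = 1/2
(q & p) -> ((p & p) -> q) = 1/2 -> 1/2 = 1/2
~r = ~1/2 = 1/2
p | ~r = 1/2 | 1/2 = 1/2
((q & p) -> ((p & p) -> q)) | (p | ~r) = 1/2 | 1/2 = 1/2
((~(r | r) & (r & (r & p))) -> (~q -> (r -> r))) | (((q & p) -> ((p & p) -> q)) | (p | ~r)) = 1/2 | 1/2 = 1/2
~q = ~1/2 = 1/2
~q -> r = 1/2 -> 1/2 = 1/2
r -> r = 1/2 -> 1/2 = 1/2
~(r -> r) = ~1/2 = 1/2
(~q -> r) | ~(r -> r) = 1/2 | 1/2 = 1/2
q | q = 1/2 | 1/2 = 1/2
p & p = 1/2 & 1/2 = 1/2
p -> r = 1/2 -> 1/2 = 1/2
p & (p -> r) = 1/2 & 1/2 = 1/2
(p & p) -> (p & (p -> r)) = 1/2 -> 1/2 = 1/2
(q | q) | ((p & p) -> (p & (p -> r))) = 1/2 | 1/2 = 1/2
((~q -> r) | ~(r -> r)) & ((q | q) | ((p & p) -> (p & (p -> r)))) = 1/2 & 1/2 = 1/2
(((~(r | r) & (r & (r & p))) -> (~q -> (r -> r))) | (((q & p) -> ((p & p) -> q)) | (p | ~r))) & (((~q -> r) | ~(r -> r)) & ((q | q) | ((p & p) -> (p & (p -> r))))) = 1/2 & 1/2 = 1/2
(((((p & (p | q)) | ~(r | p)) & (q -> (r -> r))) & ~(p | ((q & q) & (q -> r)))) -> ~(~q & ~(q -> p))) | ((((~(r | r) & (r & (r & p))) -> (~q -> (r -> r))) | (((q & p) -> ((p & p) -> q)) | (p | ~r))) & (((~q -> r) | ~(r -> r)) & ((q | q) | ((p & p) -> (p & (p -> r)))))) = 1/2 | 1/2 = 1/2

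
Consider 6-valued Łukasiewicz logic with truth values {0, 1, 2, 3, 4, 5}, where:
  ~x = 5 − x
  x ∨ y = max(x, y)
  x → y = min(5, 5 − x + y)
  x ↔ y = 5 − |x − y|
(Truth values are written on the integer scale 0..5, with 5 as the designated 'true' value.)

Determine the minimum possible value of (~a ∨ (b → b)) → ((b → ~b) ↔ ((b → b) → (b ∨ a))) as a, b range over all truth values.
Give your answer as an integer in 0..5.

0

Take a = 0, b = 0:
~a = ~0 = 5
b → b = 0 → 0 = 5
~a ∨ (b → b) = 5 ∨ 5 = 5
~b = ~0 = 5
b → ~b = 0 → 5 = 5
b → b = 0 → 0 = 5
b ∨ a = 0 ∨ 0 = 0
(b → b) → (b ∨ a) = 5 → 0 = 0
(b → ~b) ↔ ((b → b) → (b ∨ a)) = 5 ↔ 0 = 0
(~a ∨ (b → b)) → ((b → ~b) ↔ ((b → b) → (b ∨ a))) = 5 → 0 = 0
No assignment yields a value below 0, so this is the minimum.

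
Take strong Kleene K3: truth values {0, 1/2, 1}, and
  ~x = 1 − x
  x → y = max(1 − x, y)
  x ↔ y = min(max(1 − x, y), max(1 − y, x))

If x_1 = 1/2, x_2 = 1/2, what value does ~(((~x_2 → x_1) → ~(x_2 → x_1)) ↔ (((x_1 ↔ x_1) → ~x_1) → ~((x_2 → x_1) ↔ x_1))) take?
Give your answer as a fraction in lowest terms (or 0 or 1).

1/2

~x_2 = ~1/2 = 1/2
~x_2 → x_1 = 1/2 → 1/2 = 1/2
x_2 → x_1 = 1/2 → 1/2 = 1/2
~(x_2 → x_1) = ~1/2 = 1/2
(~x_2 → x_1) → ~(x_2 → x_1) = 1/2 → 1/2 = 1/2
x_1 ↔ x_1 = 1/2 ↔ 1/2 = 1/2
~x_1 = ~1/2 = 1/2
(x_1 ↔ x_1) → ~x_1 = 1/2 → 1/2 = 1/2
x_2 → x_1 = 1/2 → 1/2 = 1/2
(x_2 → x_1) ↔ x_1 = 1/2 ↔ 1/2 = 1/2
~((x_2 → x_1) ↔ x_1) = ~1/2 = 1/2
((x_1 ↔ x_1) → ~x_1) → ~((x_2 → x_1) ↔ x_1) = 1/2 → 1/2 = 1/2
((~x_2 → x_1) → ~(x_2 → x_1)) ↔ (((x_1 ↔ x_1) → ~x_1) → ~((x_2 → x_1) ↔ x_1)) = 1/2 ↔ 1/2 = 1/2
~(((~x_2 → x_1) → ~(x_2 → x_1)) ↔ (((x_1 ↔ x_1) → ~x_1) → ~((x_2 → x_1) ↔ x_1))) = ~1/2 = 1/2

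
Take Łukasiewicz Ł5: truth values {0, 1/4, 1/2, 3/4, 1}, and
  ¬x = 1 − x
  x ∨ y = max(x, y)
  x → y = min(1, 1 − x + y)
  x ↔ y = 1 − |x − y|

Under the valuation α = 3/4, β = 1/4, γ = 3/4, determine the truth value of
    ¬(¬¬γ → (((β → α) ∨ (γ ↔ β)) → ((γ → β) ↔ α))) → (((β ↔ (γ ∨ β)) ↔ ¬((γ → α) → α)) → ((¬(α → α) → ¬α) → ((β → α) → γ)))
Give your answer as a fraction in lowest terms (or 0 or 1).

¬γ = ¬3/4 = 1/4
¬¬γ = ¬1/4 = 3/4
β → α = 1/4 → 3/4 = 1
γ ↔ β = 3/4 ↔ 1/4 = 1/2
(β → α) ∨ (γ ↔ β) = 1 ∨ 1/2 = 1
γ → β = 3/4 → 1/4 = 1/2
(γ → β) ↔ α = 1/2 ↔ 3/4 = 3/4
((β → α) ∨ (γ ↔ β)) → ((γ → β) ↔ α) = 1 → 3/4 = 3/4
¬¬γ → (((β → α) ∨ (γ ↔ β)) → ((γ → β) ↔ α)) = 3/4 → 3/4 = 1
¬(¬¬γ → (((β → α) ∨ (γ ↔ β)) → ((γ → β) ↔ α))) = ¬1 = 0
γ ∨ β = 3/4 ∨ 1/4 = 3/4
β ↔ (γ ∨ β) = 1/4 ↔ 3/4 = 1/2
γ → α = 3/4 → 3/4 = 1
(γ → α) → α = 1 → 3/4 = 3/4
¬((γ → α) → α) = ¬3/4 = 1/4
(β ↔ (γ ∨ β)) ↔ ¬((γ → α) → α) = 1/2 ↔ 1/4 = 3/4
α → α = 3/4 → 3/4 = 1
¬(α → α) = ¬1 = 0
¬α = ¬3/4 = 1/4
¬(α → α) → ¬α = 0 → 1/4 = 1
β → α = 1/4 → 3/4 = 1
(β → α) → γ = 1 → 3/4 = 3/4
(¬(α → α) → ¬α) → ((β → α) → γ) = 1 → 3/4 = 3/4
((β ↔ (γ ∨ β)) ↔ ¬((γ → α) → α)) → ((¬(α → α) → ¬α) → ((β → α) → γ)) = 3/4 → 3/4 = 1
¬(¬¬γ → (((β → α) ∨ (γ ↔ β)) → ((γ → β) ↔ α))) → (((β ↔ (γ ∨ β)) ↔ ¬((γ → α) → α)) → ((¬(α → α) → ¬α) → ((β → α) → γ))) = 0 → 1 = 1

1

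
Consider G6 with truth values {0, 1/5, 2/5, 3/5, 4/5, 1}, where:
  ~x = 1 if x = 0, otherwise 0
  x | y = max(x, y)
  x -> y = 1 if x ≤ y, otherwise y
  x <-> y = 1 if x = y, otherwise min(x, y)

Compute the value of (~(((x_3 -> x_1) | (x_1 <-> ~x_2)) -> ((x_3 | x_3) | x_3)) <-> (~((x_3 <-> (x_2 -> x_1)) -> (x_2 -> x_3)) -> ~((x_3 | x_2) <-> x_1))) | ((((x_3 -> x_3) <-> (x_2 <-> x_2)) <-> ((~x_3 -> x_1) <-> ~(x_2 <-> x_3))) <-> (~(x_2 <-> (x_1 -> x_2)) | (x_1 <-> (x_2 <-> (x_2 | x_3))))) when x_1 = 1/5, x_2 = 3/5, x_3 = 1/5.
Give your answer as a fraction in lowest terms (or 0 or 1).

0

x_3 -> x_1 = 1/5 -> 1/5 = 1
~x_2 = ~3/5 = 0
x_1 <-> ~x_2 = 1/5 <-> 0 = 0
(x_3 -> x_1) | (x_1 <-> ~x_2) = 1 | 0 = 1
x_3 | x_3 = 1/5 | 1/5 = 1/5
(x_3 | x_3) | x_3 = 1/5 | 1/5 = 1/5
((x_3 -> x_1) | (x_1 <-> ~x_2)) -> ((x_3 | x_3) | x_3) = 1 -> 1/5 = 1/5
~(((x_3 -> x_1) | (x_1 <-> ~x_2)) -> ((x_3 | x_3) | x_3)) = ~1/5 = 0
x_2 -> x_1 = 3/5 -> 1/5 = 1/5
x_3 <-> (x_2 -> x_1) = 1/5 <-> 1/5 = 1
x_2 -> x_3 = 3/5 -> 1/5 = 1/5
(x_3 <-> (x_2 -> x_1)) -> (x_2 -> x_3) = 1 -> 1/5 = 1/5
~((x_3 <-> (x_2 -> x_1)) -> (x_2 -> x_3)) = ~1/5 = 0
x_3 | x_2 = 1/5 | 3/5 = 3/5
(x_3 | x_2) <-> x_1 = 3/5 <-> 1/5 = 1/5
~((x_3 | x_2) <-> x_1) = ~1/5 = 0
~((x_3 <-> (x_2 -> x_1)) -> (x_2 -> x_3)) -> ~((x_3 | x_2) <-> x_1) = 0 -> 0 = 1
~(((x_3 -> x_1) | (x_1 <-> ~x_2)) -> ((x_3 | x_3) | x_3)) <-> (~((x_3 <-> (x_2 -> x_1)) -> (x_2 -> x_3)) -> ~((x_3 | x_2) <-> x_1)) = 0 <-> 1 = 0
x_3 -> x_3 = 1/5 -> 1/5 = 1
x_2 <-> x_2 = 3/5 <-> 3/5 = 1
(x_3 -> x_3) <-> (x_2 <-> x_2) = 1 <-> 1 = 1
~x_3 = ~1/5 = 0
~x_3 -> x_1 = 0 -> 1/5 = 1
x_2 <-> x_3 = 3/5 <-> 1/5 = 1/5
~(x_2 <-> x_3) = ~1/5 = 0
(~x_3 -> x_1) <-> ~(x_2 <-> x_3) = 1 <-> 0 = 0
((x_3 -> x_3) <-> (x_2 <-> x_2)) <-> ((~x_3 -> x_1) <-> ~(x_2 <-> x_3)) = 1 <-> 0 = 0
x_1 -> x_2 = 1/5 -> 3/5 = 1
x_2 <-> (x_1 -> x_2) = 3/5 <-> 1 = 3/5
~(x_2 <-> (x_1 -> x_2)) = ~3/5 = 0
x_2 | x_3 = 3/5 | 1/5 = 3/5
x_2 <-> (x_2 | x_3) = 3/5 <-> 3/5 = 1
x_1 <-> (x_2 <-> (x_2 | x_3)) = 1/5 <-> 1 = 1/5
~(x_2 <-> (x_1 -> x_2)) | (x_1 <-> (x_2 <-> (x_2 | x_3))) = 0 | 1/5 = 1/5
(((x_3 -> x_3) <-> (x_2 <-> x_2)) <-> ((~x_3 -> x_1) <-> ~(x_2 <-> x_3))) <-> (~(x_2 <-> (x_1 -> x_2)) | (x_1 <-> (x_2 <-> (x_2 | x_3)))) = 0 <-> 1/5 = 0
(~(((x_3 -> x_1) | (x_1 <-> ~x_2)) -> ((x_3 | x_3) | x_3)) <-> (~((x_3 <-> (x_2 -> x_1)) -> (x_2 -> x_3)) -> ~((x_3 | x_2) <-> x_1))) | ((((x_3 -> x_3) <-> (x_2 <-> x_2)) <-> ((~x_3 -> x_1) <-> ~(x_2 <-> x_3))) <-> (~(x_2 <-> (x_1 -> x_2)) | (x_1 <-> (x_2 <-> (x_2 | x_3))))) = 0 | 0 = 0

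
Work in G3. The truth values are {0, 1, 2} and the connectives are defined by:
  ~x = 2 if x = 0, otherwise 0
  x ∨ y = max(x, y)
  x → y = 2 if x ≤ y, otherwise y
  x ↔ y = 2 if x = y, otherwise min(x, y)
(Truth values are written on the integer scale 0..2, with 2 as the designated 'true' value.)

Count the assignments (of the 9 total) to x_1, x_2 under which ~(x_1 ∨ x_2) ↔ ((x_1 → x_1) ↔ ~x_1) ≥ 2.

x_1 = 0, x_2 = 0 ↦ 2  ≥
x_1 = 0, x_2 = 1 ↦ 0  <
x_1 = 0, x_2 = 2 ↦ 0  <
x_1 = 1, x_2 = 0 ↦ 2  ≥
x_1 = 1, x_2 = 1 ↦ 2  ≥
x_1 = 1, x_2 = 2 ↦ 2  ≥
x_1 = 2, x_2 = 0 ↦ 2  ≥
x_1 = 2, x_2 = 1 ↦ 2  ≥
x_1 = 2, x_2 = 2 ↦ 2  ≥
So 7 of the 9 assignments meet the threshold.

7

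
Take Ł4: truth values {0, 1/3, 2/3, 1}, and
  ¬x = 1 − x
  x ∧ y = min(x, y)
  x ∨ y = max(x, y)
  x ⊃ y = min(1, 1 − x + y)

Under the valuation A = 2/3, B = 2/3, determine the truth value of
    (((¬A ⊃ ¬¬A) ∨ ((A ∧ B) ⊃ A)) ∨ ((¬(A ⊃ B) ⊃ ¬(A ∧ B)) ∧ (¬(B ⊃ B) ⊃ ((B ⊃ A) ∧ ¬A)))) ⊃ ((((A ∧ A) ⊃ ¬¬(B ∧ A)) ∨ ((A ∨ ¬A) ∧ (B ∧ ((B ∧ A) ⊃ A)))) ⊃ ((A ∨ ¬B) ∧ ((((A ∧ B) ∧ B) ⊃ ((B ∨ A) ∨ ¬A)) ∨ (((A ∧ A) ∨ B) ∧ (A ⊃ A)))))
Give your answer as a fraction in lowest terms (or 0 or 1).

¬A = ¬2/3 = 1/3
¬A = ¬2/3 = 1/3
¬¬A = ¬1/3 = 2/3
¬A ⊃ ¬¬A = 1/3 ⊃ 2/3 = 1
A ∧ B = 2/3 ∧ 2/3 = 2/3
(A ∧ B) ⊃ A = 2/3 ⊃ 2/3 = 1
(¬A ⊃ ¬¬A) ∨ ((A ∧ B) ⊃ A) = 1 ∨ 1 = 1
A ⊃ B = 2/3 ⊃ 2/3 = 1
¬(A ⊃ B) = ¬1 = 0
A ∧ B = 2/3 ∧ 2/3 = 2/3
¬(A ∧ B) = ¬2/3 = 1/3
¬(A ⊃ B) ⊃ ¬(A ∧ B) = 0 ⊃ 1/3 = 1
B ⊃ B = 2/3 ⊃ 2/3 = 1
¬(B ⊃ B) = ¬1 = 0
B ⊃ A = 2/3 ⊃ 2/3 = 1
¬A = ¬2/3 = 1/3
(B ⊃ A) ∧ ¬A = 1 ∧ 1/3 = 1/3
¬(B ⊃ B) ⊃ ((B ⊃ A) ∧ ¬A) = 0 ⊃ 1/3 = 1
(¬(A ⊃ B) ⊃ ¬(A ∧ B)) ∧ (¬(B ⊃ B) ⊃ ((B ⊃ A) ∧ ¬A)) = 1 ∧ 1 = 1
((¬A ⊃ ¬¬A) ∨ ((A ∧ B) ⊃ A)) ∨ ((¬(A ⊃ B) ⊃ ¬(A ∧ B)) ∧ (¬(B ⊃ B) ⊃ ((B ⊃ A) ∧ ¬A))) = 1 ∨ 1 = 1
A ∧ A = 2/3 ∧ 2/3 = 2/3
B ∧ A = 2/3 ∧ 2/3 = 2/3
¬(B ∧ A) = ¬2/3 = 1/3
¬¬(B ∧ A) = ¬1/3 = 2/3
(A ∧ A) ⊃ ¬¬(B ∧ A) = 2/3 ⊃ 2/3 = 1
¬A = ¬2/3 = 1/3
A ∨ ¬A = 2/3 ∨ 1/3 = 2/3
B ∧ A = 2/3 ∧ 2/3 = 2/3
(B ∧ A) ⊃ A = 2/3 ⊃ 2/3 = 1
B ∧ ((B ∧ A) ⊃ A) = 2/3 ∧ 1 = 2/3
(A ∨ ¬A) ∧ (B ∧ ((B ∧ A) ⊃ A)) = 2/3 ∧ 2/3 = 2/3
((A ∧ A) ⊃ ¬¬(B ∧ A)) ∨ ((A ∨ ¬A) ∧ (B ∧ ((B ∧ A) ⊃ A))) = 1 ∨ 2/3 = 1
¬B = ¬2/3 = 1/3
A ∨ ¬B = 2/3 ∨ 1/3 = 2/3
A ∧ B = 2/3 ∧ 2/3 = 2/3
(A ∧ B) ∧ B = 2/3 ∧ 2/3 = 2/3
B ∨ A = 2/3 ∨ 2/3 = 2/3
¬A = ¬2/3 = 1/3
(B ∨ A) ∨ ¬A = 2/3 ∨ 1/3 = 2/3
((A ∧ B) ∧ B) ⊃ ((B ∨ A) ∨ ¬A) = 2/3 ⊃ 2/3 = 1
A ∧ A = 2/3 ∧ 2/3 = 2/3
(A ∧ A) ∨ B = 2/3 ∨ 2/3 = 2/3
A ⊃ A = 2/3 ⊃ 2/3 = 1
((A ∧ A) ∨ B) ∧ (A ⊃ A) = 2/3 ∧ 1 = 2/3
(((A ∧ B) ∧ B) ⊃ ((B ∨ A) ∨ ¬A)) ∨ (((A ∧ A) ∨ B) ∧ (A ⊃ A)) = 1 ∨ 2/3 = 1
(A ∨ ¬B) ∧ ((((A ∧ B) ∧ B) ⊃ ((B ∨ A) ∨ ¬A)) ∨ (((A ∧ A) ∨ B) ∧ (A ⊃ A))) = 2/3 ∧ 1 = 2/3
(((A ∧ A) ⊃ ¬¬(B ∧ A)) ∨ ((A ∨ ¬A) ∧ (B ∧ ((B ∧ A) ⊃ A)))) ⊃ ((A ∨ ¬B) ∧ ((((A ∧ B) ∧ B) ⊃ ((B ∨ A) ∨ ¬A)) ∨ (((A ∧ A) ∨ B) ∧ (A ⊃ A)))) = 1 ⊃ 2/3 = 2/3
(((¬A ⊃ ¬¬A) ∨ ((A ∧ B) ⊃ A)) ∨ ((¬(A ⊃ B) ⊃ ¬(A ∧ B)) ∧ (¬(B ⊃ B) ⊃ ((B ⊃ A) ∧ ¬A)))) ⊃ ((((A ∧ A) ⊃ ¬¬(B ∧ A)) ∨ ((A ∨ ¬A) ∧ (B ∧ ((B ∧ A) ⊃ A)))) ⊃ ((A ∨ ¬B) ∧ ((((A ∧ B) ∧ B) ⊃ ((B ∨ A) ∨ ¬A)) ∨ (((A ∧ A) ∨ B) ∧ (A ⊃ A))))) = 1 ⊃ 2/3 = 2/3

2/3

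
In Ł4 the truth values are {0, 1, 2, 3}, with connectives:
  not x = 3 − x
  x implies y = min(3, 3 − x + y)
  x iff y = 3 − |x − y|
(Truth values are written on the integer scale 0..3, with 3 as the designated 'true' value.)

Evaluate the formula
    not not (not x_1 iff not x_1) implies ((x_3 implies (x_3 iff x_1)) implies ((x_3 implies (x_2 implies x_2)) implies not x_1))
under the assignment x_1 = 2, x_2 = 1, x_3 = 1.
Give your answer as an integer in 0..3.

not x_1 = not 2 = 1
not x_1 = not 2 = 1
not x_1 iff not x_1 = 1 iff 1 = 3
not (not x_1 iff not x_1) = not 3 = 0
not not (not x_1 iff not x_1) = not 0 = 3
x_3 iff x_1 = 1 iff 2 = 2
x_3 implies (x_3 iff x_1) = 1 implies 2 = 3
x_2 implies x_2 = 1 implies 1 = 3
x_3 implies (x_2 implies x_2) = 1 implies 3 = 3
not x_1 = not 2 = 1
(x_3 implies (x_2 implies x_2)) implies not x_1 = 3 implies 1 = 1
(x_3 implies (x_3 iff x_1)) implies ((x_3 implies (x_2 implies x_2)) implies not x_1) = 3 implies 1 = 1
not not (not x_1 iff not x_1) implies ((x_3 implies (x_3 iff x_1)) implies ((x_3 implies (x_2 implies x_2)) implies not x_1)) = 3 implies 1 = 1

1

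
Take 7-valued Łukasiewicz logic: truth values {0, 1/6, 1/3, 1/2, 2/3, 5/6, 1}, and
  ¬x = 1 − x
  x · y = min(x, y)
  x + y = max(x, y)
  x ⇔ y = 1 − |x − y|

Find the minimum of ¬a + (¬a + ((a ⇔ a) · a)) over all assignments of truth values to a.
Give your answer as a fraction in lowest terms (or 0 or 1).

1/2

Take a = 1/2:
¬a = ¬1/2 = 1/2
¬a = ¬1/2 = 1/2
a ⇔ a = 1/2 ⇔ 1/2 = 1
(a ⇔ a) · a = 1 · 1/2 = 1/2
¬a + ((a ⇔ a) · a) = 1/2 + 1/2 = 1/2
¬a + (¬a + ((a ⇔ a) · a)) = 1/2 + 1/2 = 1/2
No assignment yields a value below 1/2, so this is the minimum.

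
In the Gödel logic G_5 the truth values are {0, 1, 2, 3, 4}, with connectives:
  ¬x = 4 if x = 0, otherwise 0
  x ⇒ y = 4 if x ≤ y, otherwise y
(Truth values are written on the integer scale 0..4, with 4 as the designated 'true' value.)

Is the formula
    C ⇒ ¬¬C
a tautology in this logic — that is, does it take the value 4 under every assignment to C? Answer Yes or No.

Yes

C = 0 ↦ 4
C = 1 ↦ 4
C = 2 ↦ 4
C = 3 ↦ 4
C = 4 ↦ 4
Every assignment gives a value ≥ 4.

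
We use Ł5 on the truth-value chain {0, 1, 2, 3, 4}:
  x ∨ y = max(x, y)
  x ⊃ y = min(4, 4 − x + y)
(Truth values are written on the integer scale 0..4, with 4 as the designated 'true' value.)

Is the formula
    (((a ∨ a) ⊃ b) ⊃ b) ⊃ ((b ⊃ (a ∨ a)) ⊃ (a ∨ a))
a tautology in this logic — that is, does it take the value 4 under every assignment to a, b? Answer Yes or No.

At a = 3, b = 1, for instance:
a ∨ a = 3 ∨ 3 = 3
(a ∨ a) ⊃ b = 3 ⊃ 1 = 2
((a ∨ a) ⊃ b) ⊃ b = 2 ⊃ 1 = 3
b ⊃ (a ∨ a) = 1 ⊃ 3 = 4
(b ⊃ (a ∨ a)) ⊃ (a ∨ a) = 4 ⊃ 3 = 3
(((a ∨ a) ⊃ b) ⊃ b) ⊃ ((b ⊃ (a ∨ a)) ⊃ (a ∨ a)) = 3 ⊃ 3 = 4
and checking the remaining 24 assignments likewise gives ≥ 4 in every case.

Yes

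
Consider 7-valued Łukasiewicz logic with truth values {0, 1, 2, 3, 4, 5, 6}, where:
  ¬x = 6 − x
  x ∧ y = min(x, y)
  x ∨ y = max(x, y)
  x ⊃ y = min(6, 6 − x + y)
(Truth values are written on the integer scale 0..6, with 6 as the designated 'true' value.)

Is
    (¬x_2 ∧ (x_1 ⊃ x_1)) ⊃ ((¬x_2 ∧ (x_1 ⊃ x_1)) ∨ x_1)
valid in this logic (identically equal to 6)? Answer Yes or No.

At x_1 = 1, x_2 = 6, for instance:
¬x_2 = ¬6 = 0
x_1 ⊃ x_1 = 1 ⊃ 1 = 6
¬x_2 ∧ (x_1 ⊃ x_1) = 0 ∧ 6 = 0
(¬x_2 ∧ (x_1 ⊃ x_1)) ∨ x_1 = 0 ∨ 1 = 1
(¬x_2 ∧ (x_1 ⊃ x_1)) ⊃ ((¬x_2 ∧ (x_1 ⊃ x_1)) ∨ x_1) = 0 ⊃ 1 = 6
and checking the remaining 48 assignments likewise gives ≥ 6 in every case.

Yes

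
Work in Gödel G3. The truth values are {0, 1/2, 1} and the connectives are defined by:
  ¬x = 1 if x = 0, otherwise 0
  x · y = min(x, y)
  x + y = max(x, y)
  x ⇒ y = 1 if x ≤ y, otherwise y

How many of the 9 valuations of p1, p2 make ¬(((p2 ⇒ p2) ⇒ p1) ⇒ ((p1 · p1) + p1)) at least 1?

0

p1 = 0, p2 = 0 ↦ 0  <
p1 = 0, p2 = 1/2 ↦ 0  <
p1 = 0, p2 = 1 ↦ 0  <
p1 = 1/2, p2 = 0 ↦ 0  <
p1 = 1/2, p2 = 1/2 ↦ 0  <
p1 = 1/2, p2 = 1 ↦ 0  <
p1 = 1, p2 = 0 ↦ 0  <
p1 = 1, p2 = 1/2 ↦ 0  <
p1 = 1, p2 = 1 ↦ 0  <
So 0 of the 9 assignments meet the threshold.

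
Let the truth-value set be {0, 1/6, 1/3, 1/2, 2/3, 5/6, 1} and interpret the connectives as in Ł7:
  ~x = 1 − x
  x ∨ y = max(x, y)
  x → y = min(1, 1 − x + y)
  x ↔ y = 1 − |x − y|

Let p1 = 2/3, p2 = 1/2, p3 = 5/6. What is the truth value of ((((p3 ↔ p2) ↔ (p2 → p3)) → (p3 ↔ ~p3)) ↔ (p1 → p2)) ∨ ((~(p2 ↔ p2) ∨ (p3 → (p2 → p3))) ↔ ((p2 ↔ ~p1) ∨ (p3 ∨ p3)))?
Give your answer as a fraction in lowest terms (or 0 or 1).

5/6

p3 ↔ p2 = 5/6 ↔ 1/2 = 2/3
p2 → p3 = 1/2 → 5/6 = 1
(p3 ↔ p2) ↔ (p2 → p3) = 2/3 ↔ 1 = 2/3
~p3 = ~5/6 = 1/6
p3 ↔ ~p3 = 5/6 ↔ 1/6 = 1/3
((p3 ↔ p2) ↔ (p2 → p3)) → (p3 ↔ ~p3) = 2/3 → 1/3 = 2/3
p1 → p2 = 2/3 → 1/2 = 5/6
(((p3 ↔ p2) ↔ (p2 → p3)) → (p3 ↔ ~p3)) ↔ (p1 → p2) = 2/3 ↔ 5/6 = 5/6
p2 ↔ p2 = 1/2 ↔ 1/2 = 1
~(p2 ↔ p2) = ~1 = 0
p2 → p3 = 1/2 → 5/6 = 1
p3 → (p2 → p3) = 5/6 → 1 = 1
~(p2 ↔ p2) ∨ (p3 → (p2 → p3)) = 0 ∨ 1 = 1
~p1 = ~2/3 = 1/3
p2 ↔ ~p1 = 1/2 ↔ 1/3 = 5/6
p3 ∨ p3 = 5/6 ∨ 5/6 = 5/6
(p2 ↔ ~p1) ∨ (p3 ∨ p3) = 5/6 ∨ 5/6 = 5/6
(~(p2 ↔ p2) ∨ (p3 → (p2 → p3))) ↔ ((p2 ↔ ~p1) ∨ (p3 ∨ p3)) = 1 ↔ 5/6 = 5/6
((((p3 ↔ p2) ↔ (p2 → p3)) → (p3 ↔ ~p3)) ↔ (p1 → p2)) ∨ ((~(p2 ↔ p2) ∨ (p3 → (p2 → p3))) ↔ ((p2 ↔ ~p1) ∨ (p3 ∨ p3))) = 5/6 ∨ 5/6 = 5/6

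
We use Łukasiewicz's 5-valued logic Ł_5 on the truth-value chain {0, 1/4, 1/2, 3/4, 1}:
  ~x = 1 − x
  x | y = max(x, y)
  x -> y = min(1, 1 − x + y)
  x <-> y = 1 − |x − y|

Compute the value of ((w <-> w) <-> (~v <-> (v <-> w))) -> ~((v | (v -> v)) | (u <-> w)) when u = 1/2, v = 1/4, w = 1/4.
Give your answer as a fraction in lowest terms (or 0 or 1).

w <-> w = 1/4 <-> 1/4 = 1
~v = ~1/4 = 3/4
v <-> w = 1/4 <-> 1/4 = 1
~v <-> (v <-> w) = 3/4 <-> 1 = 3/4
(w <-> w) <-> (~v <-> (v <-> w)) = 1 <-> 3/4 = 3/4
v -> v = 1/4 -> 1/4 = 1
v | (v -> v) = 1/4 | 1 = 1
u <-> w = 1/2 <-> 1/4 = 3/4
(v | (v -> v)) | (u <-> w) = 1 | 3/4 = 1
~((v | (v -> v)) | (u <-> w)) = ~1 = 0
((w <-> w) <-> (~v <-> (v <-> w))) -> ~((v | (v -> v)) | (u <-> w)) = 3/4 -> 0 = 1/4

1/4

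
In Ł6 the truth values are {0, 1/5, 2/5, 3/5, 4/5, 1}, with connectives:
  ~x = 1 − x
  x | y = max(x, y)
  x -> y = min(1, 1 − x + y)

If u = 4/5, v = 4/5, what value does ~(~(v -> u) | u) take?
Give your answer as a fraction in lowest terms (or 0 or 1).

v -> u = 4/5 -> 4/5 = 1
~(v -> u) = ~1 = 0
~(v -> u) | u = 0 | 4/5 = 4/5
~(~(v -> u) | u) = ~4/5 = 1/5

1/5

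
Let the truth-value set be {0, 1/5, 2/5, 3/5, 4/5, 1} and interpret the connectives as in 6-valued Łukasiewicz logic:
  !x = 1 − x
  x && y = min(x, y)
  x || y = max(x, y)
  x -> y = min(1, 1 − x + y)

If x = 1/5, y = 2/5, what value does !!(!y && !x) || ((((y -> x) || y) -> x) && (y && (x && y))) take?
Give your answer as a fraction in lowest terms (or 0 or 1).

3/5

!y = !2/5 = 3/5
!x = !1/5 = 4/5
!y && !x = 3/5 && 4/5 = 3/5
!(!y && !x) = !3/5 = 2/5
!!(!y && !x) = !2/5 = 3/5
y -> x = 2/5 -> 1/5 = 4/5
(y -> x) || y = 4/5 || 2/5 = 4/5
((y -> x) || y) -> x = 4/5 -> 1/5 = 2/5
x && y = 1/5 && 2/5 = 1/5
y && (x && y) = 2/5 && 1/5 = 1/5
(((y -> x) || y) -> x) && (y && (x && y)) = 2/5 && 1/5 = 1/5
!!(!y && !x) || ((((y -> x) || y) -> x) && (y && (x && y))) = 3/5 || 1/5 = 3/5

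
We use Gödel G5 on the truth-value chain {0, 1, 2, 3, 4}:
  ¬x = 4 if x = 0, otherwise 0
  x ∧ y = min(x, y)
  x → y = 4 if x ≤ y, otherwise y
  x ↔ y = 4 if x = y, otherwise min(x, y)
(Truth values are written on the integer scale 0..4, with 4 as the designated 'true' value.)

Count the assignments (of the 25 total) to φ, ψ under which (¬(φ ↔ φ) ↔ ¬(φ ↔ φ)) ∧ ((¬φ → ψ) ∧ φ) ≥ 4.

value 4: 5 assignments (counts)
value 3: 5 assignments
value 2: 5 assignments
value 1: 5 assignments
value 0: 5 assignments
So 5 of the 25 assignments meet the threshold.

5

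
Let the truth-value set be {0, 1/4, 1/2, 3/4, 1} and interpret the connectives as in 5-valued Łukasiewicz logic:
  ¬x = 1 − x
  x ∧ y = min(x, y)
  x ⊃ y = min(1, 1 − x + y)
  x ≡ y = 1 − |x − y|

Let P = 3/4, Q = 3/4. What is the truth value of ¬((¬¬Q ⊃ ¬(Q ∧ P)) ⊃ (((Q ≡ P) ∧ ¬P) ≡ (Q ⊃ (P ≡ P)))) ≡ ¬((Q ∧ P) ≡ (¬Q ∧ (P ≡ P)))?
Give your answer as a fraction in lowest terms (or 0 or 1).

3/4

¬Q = ¬3/4 = 1/4
¬¬Q = ¬1/4 = 3/4
Q ∧ P = 3/4 ∧ 3/4 = 3/4
¬(Q ∧ P) = ¬3/4 = 1/4
¬¬Q ⊃ ¬(Q ∧ P) = 3/4 ⊃ 1/4 = 1/2
Q ≡ P = 3/4 ≡ 3/4 = 1
¬P = ¬3/4 = 1/4
(Q ≡ P) ∧ ¬P = 1 ∧ 1/4 = 1/4
P ≡ P = 3/4 ≡ 3/4 = 1
Q ⊃ (P ≡ P) = 3/4 ⊃ 1 = 1
((Q ≡ P) ∧ ¬P) ≡ (Q ⊃ (P ≡ P)) = 1/4 ≡ 1 = 1/4
(¬¬Q ⊃ ¬(Q ∧ P)) ⊃ (((Q ≡ P) ∧ ¬P) ≡ (Q ⊃ (P ≡ P))) = 1/2 ⊃ 1/4 = 3/4
¬((¬¬Q ⊃ ¬(Q ∧ P)) ⊃ (((Q ≡ P) ∧ ¬P) ≡ (Q ⊃ (P ≡ P)))) = ¬3/4 = 1/4
Q ∧ P = 3/4 ∧ 3/4 = 3/4
¬Q = ¬3/4 = 1/4
P ≡ P = 3/4 ≡ 3/4 = 1
¬Q ∧ (P ≡ P) = 1/4 ∧ 1 = 1/4
(Q ∧ P) ≡ (¬Q ∧ (P ≡ P)) = 3/4 ≡ 1/4 = 1/2
¬((Q ∧ P) ≡ (¬Q ∧ (P ≡ P))) = ¬1/2 = 1/2
¬((¬¬Q ⊃ ¬(Q ∧ P)) ⊃ (((Q ≡ P) ∧ ¬P) ≡ (Q ⊃ (P ≡ P)))) ≡ ¬((Q ∧ P) ≡ (¬Q ∧ (P ≡ P))) = 1/4 ≡ 1/2 = 3/4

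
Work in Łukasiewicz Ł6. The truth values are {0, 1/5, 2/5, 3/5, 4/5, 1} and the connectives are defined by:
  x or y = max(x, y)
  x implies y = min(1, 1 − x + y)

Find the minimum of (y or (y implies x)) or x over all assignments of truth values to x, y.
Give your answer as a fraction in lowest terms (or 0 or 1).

3/5

Take x = 0, y = 2/5:
y implies x = 2/5 implies 0 = 3/5
y or (y implies x) = 2/5 or 3/5 = 3/5
(y or (y implies x)) or x = 3/5 or 0 = 3/5
No assignment yields a value below 3/5, so this is the minimum.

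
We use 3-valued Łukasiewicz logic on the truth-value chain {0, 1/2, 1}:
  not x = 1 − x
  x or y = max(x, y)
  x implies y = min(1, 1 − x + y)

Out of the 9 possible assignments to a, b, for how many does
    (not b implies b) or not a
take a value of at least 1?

a = 0, b = 0 ↦ 1  ≥
a = 0, b = 1/2 ↦ 1  ≥
a = 0, b = 1 ↦ 1  ≥
a = 1/2, b = 0 ↦ 1/2  <
a = 1/2, b = 1/2 ↦ 1  ≥
a = 1/2, b = 1 ↦ 1  ≥
a = 1, b = 0 ↦ 0  <
a = 1, b = 1/2 ↦ 1  ≥
a = 1, b = 1 ↦ 1  ≥
So 7 of the 9 assignments meet the threshold.

7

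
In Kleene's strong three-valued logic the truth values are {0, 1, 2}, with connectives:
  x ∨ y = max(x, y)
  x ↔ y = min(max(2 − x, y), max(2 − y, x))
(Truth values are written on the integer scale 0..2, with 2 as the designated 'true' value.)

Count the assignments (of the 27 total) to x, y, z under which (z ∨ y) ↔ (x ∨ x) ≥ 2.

value 2: 6 assignments (counts)
value 1: 15 assignments
value 0: 6 assignments
So 6 of the 27 assignments meet the threshold.

6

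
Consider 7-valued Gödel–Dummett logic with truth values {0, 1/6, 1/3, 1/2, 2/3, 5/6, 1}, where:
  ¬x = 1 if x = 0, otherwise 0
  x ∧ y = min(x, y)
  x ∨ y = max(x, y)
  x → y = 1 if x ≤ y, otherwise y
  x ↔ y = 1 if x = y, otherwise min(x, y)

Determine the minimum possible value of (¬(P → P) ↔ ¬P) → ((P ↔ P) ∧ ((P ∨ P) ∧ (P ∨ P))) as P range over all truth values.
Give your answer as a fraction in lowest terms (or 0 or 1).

Take P = 1/6:
P → P = 1/6 → 1/6 = 1
¬(P → P) = ¬1 = 0
¬P = ¬1/6 = 0
¬(P → P) ↔ ¬P = 0 ↔ 0 = 1
P ↔ P = 1/6 ↔ 1/6 = 1
P ∨ P = 1/6 ∨ 1/6 = 1/6
P ∨ P = 1/6 ∨ 1/6 = 1/6
(P ∨ P) ∧ (P ∨ P) = 1/6 ∧ 1/6 = 1/6
(P ↔ P) ∧ ((P ∨ P) ∧ (P ∨ P)) = 1 ∧ 1/6 = 1/6
(¬(P → P) ↔ ¬P) → ((P ↔ P) ∧ ((P ∨ P) ∧ (P ∨ P))) = 1 → 1/6 = 1/6
No assignment yields a value below 1/6, so this is the minimum.

1/6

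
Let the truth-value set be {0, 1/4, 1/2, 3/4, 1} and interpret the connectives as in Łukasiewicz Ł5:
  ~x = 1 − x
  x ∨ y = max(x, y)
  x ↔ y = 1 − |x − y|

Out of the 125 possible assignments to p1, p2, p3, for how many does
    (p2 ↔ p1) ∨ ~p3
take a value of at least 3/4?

89

value 1: 45 assignments (counts)
value 3/4: 44 assignments (counts)
value 1/2: 24 assignments
value 1/4: 10 assignments
value 0: 2 assignments
So 89 of the 125 assignments meet the threshold.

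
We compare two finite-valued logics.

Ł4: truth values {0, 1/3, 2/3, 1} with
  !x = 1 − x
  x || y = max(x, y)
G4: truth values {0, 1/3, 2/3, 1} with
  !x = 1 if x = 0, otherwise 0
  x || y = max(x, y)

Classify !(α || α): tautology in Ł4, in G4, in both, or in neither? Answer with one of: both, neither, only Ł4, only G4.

neither

In Ł4: at α = 1/3 the value is 2/3 — not a tautology.
In G4: at α = 1/3 the value is 0 — not a tautology.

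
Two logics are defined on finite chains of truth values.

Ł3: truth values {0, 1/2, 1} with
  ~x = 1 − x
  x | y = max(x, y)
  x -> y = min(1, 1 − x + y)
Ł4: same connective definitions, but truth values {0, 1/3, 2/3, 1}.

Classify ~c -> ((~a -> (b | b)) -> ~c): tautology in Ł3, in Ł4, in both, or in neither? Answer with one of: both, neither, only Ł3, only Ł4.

In Ł3: every assignment gives 1 — tautology.
In Ł4: every assignment gives 1 — tautology.

both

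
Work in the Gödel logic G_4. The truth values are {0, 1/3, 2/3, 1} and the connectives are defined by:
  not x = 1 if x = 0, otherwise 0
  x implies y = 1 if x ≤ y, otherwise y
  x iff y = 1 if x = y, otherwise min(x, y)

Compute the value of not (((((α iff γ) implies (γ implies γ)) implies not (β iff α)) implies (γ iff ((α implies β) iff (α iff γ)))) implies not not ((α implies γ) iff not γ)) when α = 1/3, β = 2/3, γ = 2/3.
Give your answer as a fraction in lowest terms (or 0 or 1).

1

α iff γ = 1/3 iff 2/3 = 1/3
γ implies γ = 2/3 implies 2/3 = 1
(α iff γ) implies (γ implies γ) = 1/3 implies 1 = 1
β iff α = 2/3 iff 1/3 = 1/3
not (β iff α) = not 1/3 = 0
((α iff γ) implies (γ implies γ)) implies not (β iff α) = 1 implies 0 = 0
α implies β = 1/3 implies 2/3 = 1
α iff γ = 1/3 iff 2/3 = 1/3
(α implies β) iff (α iff γ) = 1 iff 1/3 = 1/3
γ iff ((α implies β) iff (α iff γ)) = 2/3 iff 1/3 = 1/3
(((α iff γ) implies (γ implies γ)) implies not (β iff α)) implies (γ iff ((α implies β) iff (α iff γ))) = 0 implies 1/3 = 1
α implies γ = 1/3 implies 2/3 = 1
not γ = not 2/3 = 0
(α implies γ) iff not γ = 1 iff 0 = 0
not ((α implies γ) iff not γ) = not 0 = 1
not not ((α implies γ) iff not γ) = not 1 = 0
((((α iff γ) implies (γ implies γ)) implies not (β iff α)) implies (γ iff ((α implies β) iff (α iff γ)))) implies not not ((α implies γ) iff not γ) = 1 implies 0 = 0
not (((((α iff γ) implies (γ implies γ)) implies not (β iff α)) implies (γ iff ((α implies β) iff (α iff γ)))) implies not not ((α implies γ) iff not γ)) = not 0 = 1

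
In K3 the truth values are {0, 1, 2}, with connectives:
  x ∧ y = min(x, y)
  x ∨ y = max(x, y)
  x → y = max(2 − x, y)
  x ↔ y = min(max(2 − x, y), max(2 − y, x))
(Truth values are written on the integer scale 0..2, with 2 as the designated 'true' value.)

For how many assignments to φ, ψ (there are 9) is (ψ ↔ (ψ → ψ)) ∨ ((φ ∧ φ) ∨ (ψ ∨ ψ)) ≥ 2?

5

φ = 0, ψ = 0 ↦ 0  <
φ = 0, ψ = 1 ↦ 1  <
φ = 0, ψ = 2 ↦ 2  ≥
φ = 1, ψ = 0 ↦ 1  <
φ = 1, ψ = 1 ↦ 1  <
φ = 1, ψ = 2 ↦ 2  ≥
φ = 2, ψ = 0 ↦ 2  ≥
φ = 2, ψ = 1 ↦ 2  ≥
φ = 2, ψ = 2 ↦ 2  ≥
So 5 of the 9 assignments meet the threshold.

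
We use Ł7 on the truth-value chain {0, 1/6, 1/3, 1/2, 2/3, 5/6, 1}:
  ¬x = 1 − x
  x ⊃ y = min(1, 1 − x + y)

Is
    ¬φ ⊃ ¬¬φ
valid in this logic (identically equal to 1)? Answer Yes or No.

Counterexample: take φ = 0.
¬φ = ¬0 = 1
¬φ = ¬0 = 1
¬¬φ = ¬1 = 0
¬φ ⊃ ¬¬φ = 1 ⊃ 0 = 0
This gives 0 ≠ 1.

No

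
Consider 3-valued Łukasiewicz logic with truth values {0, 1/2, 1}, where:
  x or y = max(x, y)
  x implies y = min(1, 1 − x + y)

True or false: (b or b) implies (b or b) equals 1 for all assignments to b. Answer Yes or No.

Yes

b = 0 ↦ 1
b = 1/2 ↦ 1
b = 1 ↦ 1
Every assignment gives a value ≥ 1.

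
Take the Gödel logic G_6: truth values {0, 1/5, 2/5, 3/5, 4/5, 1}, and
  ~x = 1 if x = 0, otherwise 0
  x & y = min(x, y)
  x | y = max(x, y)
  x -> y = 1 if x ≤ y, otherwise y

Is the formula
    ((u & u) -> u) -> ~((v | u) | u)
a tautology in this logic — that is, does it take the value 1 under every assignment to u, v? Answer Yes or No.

Counterexample: take u = 0, v = 1/5.
u & u = 0 & 0 = 0
(u & u) -> u = 0 -> 0 = 1
v | u = 1/5 | 0 = 1/5
(v | u) | u = 1/5 | 0 = 1/5
~((v | u) | u) = ~1/5 = 0
((u & u) -> u) -> ~((v | u) | u) = 1 -> 0 = 0
This gives 0 ≠ 1.

No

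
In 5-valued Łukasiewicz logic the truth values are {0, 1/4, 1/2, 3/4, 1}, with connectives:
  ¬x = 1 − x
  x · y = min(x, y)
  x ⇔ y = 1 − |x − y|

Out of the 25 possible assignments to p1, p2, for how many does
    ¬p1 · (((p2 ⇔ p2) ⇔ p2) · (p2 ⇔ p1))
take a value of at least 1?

value 1/2: 6 assignments
value 1/4: 9 assignments
value 0: 10 assignments
So 0 of the 25 assignments meet the threshold.

0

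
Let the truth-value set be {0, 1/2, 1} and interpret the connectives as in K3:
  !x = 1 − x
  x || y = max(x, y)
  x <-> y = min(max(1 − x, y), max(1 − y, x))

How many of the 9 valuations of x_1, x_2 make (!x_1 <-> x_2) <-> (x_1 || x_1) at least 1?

x_1 = 0, x_2 = 0 ↦ 1  ≥
x_1 = 0, x_2 = 1/2 ↦ 1/2  <
x_1 = 0, x_2 = 1 ↦ 0  <
x_1 = 1/2, x_2 = 0 ↦ 1/2  <
x_1 = 1/2, x_2 = 1/2 ↦ 1/2  <
x_1 = 1/2, x_2 = 1 ↦ 1/2  <
x_1 = 1, x_2 = 0 ↦ 1  ≥
x_1 = 1, x_2 = 1/2 ↦ 1/2  <
x_1 = 1, x_2 = 1 ↦ 0  <
So 2 of the 9 assignments meet the threshold.

2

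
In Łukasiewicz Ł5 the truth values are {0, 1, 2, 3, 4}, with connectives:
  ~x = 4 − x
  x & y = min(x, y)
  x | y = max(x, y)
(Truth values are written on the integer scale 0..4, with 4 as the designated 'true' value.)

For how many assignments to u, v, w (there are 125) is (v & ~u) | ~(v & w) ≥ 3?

92

value 4: 49 assignments (counts)
value 3: 43 assignments (counts)
value 2: 25 assignments
value 1: 7 assignments
value 0: 1 assignment
So 92 of the 125 assignments meet the threshold.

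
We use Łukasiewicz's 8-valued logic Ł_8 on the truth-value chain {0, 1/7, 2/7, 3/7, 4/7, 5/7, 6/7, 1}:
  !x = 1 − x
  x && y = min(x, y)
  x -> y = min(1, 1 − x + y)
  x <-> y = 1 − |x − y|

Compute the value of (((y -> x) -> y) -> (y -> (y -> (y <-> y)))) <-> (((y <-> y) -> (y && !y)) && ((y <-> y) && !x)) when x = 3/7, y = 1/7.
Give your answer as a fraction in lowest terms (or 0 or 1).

1/7

y -> x = 1/7 -> 3/7 = 1
(y -> x) -> y = 1 -> 1/7 = 1/7
y <-> y = 1/7 <-> 1/7 = 1
y -> (y <-> y) = 1/7 -> 1 = 1
y -> (y -> (y <-> y)) = 1/7 -> 1 = 1
((y -> x) -> y) -> (y -> (y -> (y <-> y))) = 1/7 -> 1 = 1
y <-> y = 1/7 <-> 1/7 = 1
!y = !1/7 = 6/7
y && !y = 1/7 && 6/7 = 1/7
(y <-> y) -> (y && !y) = 1 -> 1/7 = 1/7
y <-> y = 1/7 <-> 1/7 = 1
!x = !3/7 = 4/7
(y <-> y) && !x = 1 && 4/7 = 4/7
((y <-> y) -> (y && !y)) && ((y <-> y) && !x) = 1/7 && 4/7 = 1/7
(((y -> x) -> y) -> (y -> (y -> (y <-> y)))) <-> (((y <-> y) -> (y && !y)) && ((y <-> y) && !x)) = 1 <-> 1/7 = 1/7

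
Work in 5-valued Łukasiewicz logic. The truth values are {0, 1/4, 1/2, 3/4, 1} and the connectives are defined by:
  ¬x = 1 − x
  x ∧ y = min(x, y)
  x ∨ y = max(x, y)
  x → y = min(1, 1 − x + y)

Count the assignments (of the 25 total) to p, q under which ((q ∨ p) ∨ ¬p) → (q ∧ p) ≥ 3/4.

8

value 1: 3 assignments (counts)
value 3/4: 5 assignments (counts)
value 1/2: 7 assignments
value 1/4: 4 assignments
value 0: 6 assignments
So 8 of the 25 assignments meet the threshold.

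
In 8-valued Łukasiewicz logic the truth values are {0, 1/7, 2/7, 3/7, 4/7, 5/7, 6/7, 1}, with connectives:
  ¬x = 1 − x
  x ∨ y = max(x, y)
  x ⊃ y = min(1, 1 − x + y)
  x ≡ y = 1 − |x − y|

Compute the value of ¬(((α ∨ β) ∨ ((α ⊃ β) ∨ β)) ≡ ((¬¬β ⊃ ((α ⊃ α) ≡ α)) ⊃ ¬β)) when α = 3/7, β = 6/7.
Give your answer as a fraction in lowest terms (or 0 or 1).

3/7

α ∨ β = 3/7 ∨ 6/7 = 6/7
α ⊃ β = 3/7 ⊃ 6/7 = 1
(α ⊃ β) ∨ β = 1 ∨ 6/7 = 1
(α ∨ β) ∨ ((α ⊃ β) ∨ β) = 6/7 ∨ 1 = 1
¬β = ¬6/7 = 1/7
¬¬β = ¬1/7 = 6/7
α ⊃ α = 3/7 ⊃ 3/7 = 1
(α ⊃ α) ≡ α = 1 ≡ 3/7 = 3/7
¬¬β ⊃ ((α ⊃ α) ≡ α) = 6/7 ⊃ 3/7 = 4/7
¬β = ¬6/7 = 1/7
(¬¬β ⊃ ((α ⊃ α) ≡ α)) ⊃ ¬β = 4/7 ⊃ 1/7 = 4/7
((α ∨ β) ∨ ((α ⊃ β) ∨ β)) ≡ ((¬¬β ⊃ ((α ⊃ α) ≡ α)) ⊃ ¬β) = 1 ≡ 4/7 = 4/7
¬(((α ∨ β) ∨ ((α ⊃ β) ∨ β)) ≡ ((¬¬β ⊃ ((α ⊃ α) ≡ α)) ⊃ ¬β)) = ¬4/7 = 3/7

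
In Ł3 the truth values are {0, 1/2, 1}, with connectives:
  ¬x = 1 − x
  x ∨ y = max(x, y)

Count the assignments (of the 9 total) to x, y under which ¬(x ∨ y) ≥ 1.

x = 0, y = 0 ↦ 1  ≥
x = 0, y = 1/2 ↦ 1/2  <
x = 0, y = 1 ↦ 0  <
x = 1/2, y = 0 ↦ 1/2  <
x = 1/2, y = 1/2 ↦ 1/2  <
x = 1/2, y = 1 ↦ 0  <
x = 1, y = 0 ↦ 0  <
x = 1, y = 1/2 ↦ 0  <
x = 1, y = 1 ↦ 0  <
So 1 of the 9 assignments meets the threshold.

1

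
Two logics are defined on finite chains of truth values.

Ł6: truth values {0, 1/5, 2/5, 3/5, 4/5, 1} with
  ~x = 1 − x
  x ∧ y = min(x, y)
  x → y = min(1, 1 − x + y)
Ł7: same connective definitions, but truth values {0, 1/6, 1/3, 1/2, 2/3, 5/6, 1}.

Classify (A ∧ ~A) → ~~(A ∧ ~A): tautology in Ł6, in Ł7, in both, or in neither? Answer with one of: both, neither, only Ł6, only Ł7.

In Ł6: every assignment gives 1 — tautology.
In Ł7: every assignment gives 1 — tautology.

both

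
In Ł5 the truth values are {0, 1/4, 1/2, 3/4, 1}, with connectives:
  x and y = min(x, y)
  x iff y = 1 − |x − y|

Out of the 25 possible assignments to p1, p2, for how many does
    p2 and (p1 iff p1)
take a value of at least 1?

5

value 1: 5 assignments (counts)
value 3/4: 5 assignments
value 1/2: 5 assignments
value 1/4: 5 assignments
value 0: 5 assignments
So 5 of the 25 assignments meet the threshold.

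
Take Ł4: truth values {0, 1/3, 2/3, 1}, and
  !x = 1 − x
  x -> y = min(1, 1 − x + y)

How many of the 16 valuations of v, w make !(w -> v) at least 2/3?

3

v = 0, w = 0 ↦ 0  <
v = 0, w = 1/3 ↦ 1/3  <
v = 0, w = 2/3 ↦ 2/3  ≥
v = 0, w = 1 ↦ 1  ≥
v = 1/3, w = 0 ↦ 0  <
v = 1/3, w = 1/3 ↦ 0  <
v = 1/3, w = 2/3 ↦ 1/3  <
v = 1/3, w = 1 ↦ 2/3  ≥
v = 2/3, w = 0 ↦ 0  <
v = 2/3, w = 1/3 ↦ 0  <
v = 2/3, w = 2/3 ↦ 0  <
v = 2/3, w = 1 ↦ 1/3  <
v = 1, w = 0 ↦ 0  <
v = 1, w = 1/3 ↦ 0  <
v = 1, w = 2/3 ↦ 0  <
v = 1, w = 1 ↦ 0  <
So 3 of the 16 assignments meet the threshold.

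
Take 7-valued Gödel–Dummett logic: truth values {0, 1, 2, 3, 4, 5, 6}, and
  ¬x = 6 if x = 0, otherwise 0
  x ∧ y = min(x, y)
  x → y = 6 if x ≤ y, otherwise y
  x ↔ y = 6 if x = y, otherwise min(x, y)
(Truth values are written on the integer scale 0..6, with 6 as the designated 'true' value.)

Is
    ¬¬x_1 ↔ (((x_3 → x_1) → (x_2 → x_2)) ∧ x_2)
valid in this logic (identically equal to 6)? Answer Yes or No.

Counterexample: take x_1 = 0, x_2 = 1, x_3 = 0.
¬x_1 = ¬0 = 6
¬¬x_1 = ¬6 = 0
x_3 → x_1 = 0 → 0 = 6
x_2 → x_2 = 1 → 1 = 6
(x_3 → x_1) → (x_2 → x_2) = 6 → 6 = 6
((x_3 → x_1) → (x_2 → x_2)) ∧ x_2 = 6 ∧ 1 = 1
¬¬x_1 ↔ (((x_3 → x_1) → (x_2 → x_2)) ∧ x_2) = 0 ↔ 1 = 0
This gives 0 ≠ 6.

No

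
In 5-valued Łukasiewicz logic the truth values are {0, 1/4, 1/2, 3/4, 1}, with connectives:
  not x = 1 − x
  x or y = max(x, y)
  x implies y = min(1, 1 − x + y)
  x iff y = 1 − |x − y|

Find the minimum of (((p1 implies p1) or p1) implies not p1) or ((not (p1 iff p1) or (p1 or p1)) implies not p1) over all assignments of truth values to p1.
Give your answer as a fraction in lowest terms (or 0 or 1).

Take p1 = 1:
p1 implies p1 = 1 implies 1 = 1
(p1 implies p1) or p1 = 1 or 1 = 1
not p1 = not 1 = 0
((p1 implies p1) or p1) implies not p1 = 1 implies 0 = 0
p1 iff p1 = 1 iff 1 = 1
not (p1 iff p1) = not 1 = 0
p1 or p1 = 1 or 1 = 1
not (p1 iff p1) or (p1 or p1) = 0 or 1 = 1
not p1 = not 1 = 0
(not (p1 iff p1) or (p1 or p1)) implies not p1 = 1 implies 0 = 0
(((p1 implies p1) or p1) implies not p1) or ((not (p1 iff p1) or (p1 or p1)) implies not p1) = 0 or 0 = 0
No assignment yields a value below 0, so this is the minimum.

0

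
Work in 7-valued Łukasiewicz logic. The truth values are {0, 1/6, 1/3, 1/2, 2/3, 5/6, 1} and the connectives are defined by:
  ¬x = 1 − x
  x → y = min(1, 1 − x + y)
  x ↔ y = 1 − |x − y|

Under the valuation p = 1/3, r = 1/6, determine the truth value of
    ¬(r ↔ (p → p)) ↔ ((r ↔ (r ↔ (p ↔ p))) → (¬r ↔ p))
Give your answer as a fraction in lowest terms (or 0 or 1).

p → p = 1/3 → 1/3 = 1
r ↔ (p → p) = 1/6 ↔ 1 = 1/6
¬(r ↔ (p → p)) = ¬1/6 = 5/6
p ↔ p = 1/3 ↔ 1/3 = 1
r ↔ (p ↔ p) = 1/6 ↔ 1 = 1/6
r ↔ (r ↔ (p ↔ p)) = 1/6 ↔ 1/6 = 1
¬r = ¬1/6 = 5/6
¬r ↔ p = 5/6 ↔ 1/3 = 1/2
(r ↔ (r ↔ (p ↔ p))) → (¬r ↔ p) = 1 → 1/2 = 1/2
¬(r ↔ (p → p)) ↔ ((r ↔ (r ↔ (p ↔ p))) → (¬r ↔ p)) = 5/6 ↔ 1/2 = 2/3

2/3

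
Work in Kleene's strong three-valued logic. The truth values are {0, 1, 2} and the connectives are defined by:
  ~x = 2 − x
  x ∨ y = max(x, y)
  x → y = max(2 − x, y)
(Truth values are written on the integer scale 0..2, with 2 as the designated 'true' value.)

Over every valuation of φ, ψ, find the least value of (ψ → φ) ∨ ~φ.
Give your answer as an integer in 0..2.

Take φ = 1, ψ = 1:
ψ → φ = 1 → 1 = 1
~φ = ~1 = 1
(ψ → φ) ∨ ~φ = 1 ∨ 1 = 1
No assignment yields a value below 1, so this is the minimum.

1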